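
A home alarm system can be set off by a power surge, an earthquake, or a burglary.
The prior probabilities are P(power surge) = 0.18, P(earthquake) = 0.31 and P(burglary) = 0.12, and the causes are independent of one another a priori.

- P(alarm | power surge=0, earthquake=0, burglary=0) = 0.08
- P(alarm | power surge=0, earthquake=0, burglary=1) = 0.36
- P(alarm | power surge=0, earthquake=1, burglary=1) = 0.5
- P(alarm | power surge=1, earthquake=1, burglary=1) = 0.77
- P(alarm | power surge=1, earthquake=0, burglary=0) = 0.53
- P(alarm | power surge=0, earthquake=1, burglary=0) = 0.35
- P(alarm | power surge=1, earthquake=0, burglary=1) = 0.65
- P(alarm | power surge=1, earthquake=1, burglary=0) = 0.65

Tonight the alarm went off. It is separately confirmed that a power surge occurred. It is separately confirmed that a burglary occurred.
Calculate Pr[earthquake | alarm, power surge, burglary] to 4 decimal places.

By total probability over both values of earthquake:
  P(alarm | power surge, burglary) = 0.65·0.69 + 0.77·0.31
        = 0.448500 + 0.238700 = 0.687200
The terms with earthquake present sum to 0.238700, so
  P(earthquake | alarm, power surge, burglary) = 0.238700 / 0.687200 ≈ 0.3474

Pr[earthquake | alarm, power surge, burglary] ≈ 0.3474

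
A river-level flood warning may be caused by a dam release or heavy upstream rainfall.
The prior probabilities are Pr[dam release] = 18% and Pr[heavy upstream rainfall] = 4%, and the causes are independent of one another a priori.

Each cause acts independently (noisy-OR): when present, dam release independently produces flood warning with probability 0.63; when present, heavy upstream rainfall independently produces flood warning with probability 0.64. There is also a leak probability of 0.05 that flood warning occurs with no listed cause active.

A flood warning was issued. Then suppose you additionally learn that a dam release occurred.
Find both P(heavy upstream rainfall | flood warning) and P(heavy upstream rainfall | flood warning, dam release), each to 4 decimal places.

Under noisy-OR, P(flood warning | causes) = 1 − (1−0.05)·∏(1−qᵢ) over the active causes.
By total probability over the 4 (dam release, heavy upstream rainfall) configurations:
  P(flood warning) = 0.05*0.82*0.96 + 0.658*0.82*0.04 + 0.6485*0.18*0.96 + 0.87346*0.18*0.04
        = 0.039360 + 0.021582 + 0.112061 + 0.006289 = 0.179292
The terms with heavy upstream rainfall present sum to 0.027871, so
  P(heavy upstream rainfall | flood warning) = 0.027871 / 0.179292 ≈ 0.1555

With the extra evidence:
Weight on heavy upstream rainfall=true, given the evidence: 0.87346*0.04 = 0.034938
Normalizer over all consistent configurations: 0.6485*0.96 + 0.87346*0.04 = 0.657498
P(heavy upstream rainfall | flood warning, dam release) = 0.034938/0.657498 ≈ 0.0531

P(heavy upstream rainfall | flood warning) ≈ 0.1555; P(heavy upstream rainfall | flood warning, dam release) ≈ 0.0531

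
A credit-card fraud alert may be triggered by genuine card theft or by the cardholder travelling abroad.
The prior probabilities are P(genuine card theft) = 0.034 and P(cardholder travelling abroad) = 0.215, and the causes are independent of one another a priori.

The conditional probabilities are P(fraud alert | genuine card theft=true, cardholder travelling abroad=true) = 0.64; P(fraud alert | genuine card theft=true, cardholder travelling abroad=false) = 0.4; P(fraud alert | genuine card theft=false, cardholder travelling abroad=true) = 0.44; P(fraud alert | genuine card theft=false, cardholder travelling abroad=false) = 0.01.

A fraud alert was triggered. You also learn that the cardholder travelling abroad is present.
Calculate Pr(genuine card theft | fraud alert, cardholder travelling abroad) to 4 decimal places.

Pr(genuine card theft | fraud alert, cardholder travelling abroad) ≈ 0.0487

P(fraud alert | cardholder travelling abroad) = 0.44×0.966 + 0.64×0.034 = 0.425040 + 0.021760 = 0.446800
The genuine card theft-present share is 0.64×0.034 = 0.021760.
So P(genuine card theft | fraud alert, cardholder travelling abroad) = 0.021760/0.446800 ≈ 0.0487.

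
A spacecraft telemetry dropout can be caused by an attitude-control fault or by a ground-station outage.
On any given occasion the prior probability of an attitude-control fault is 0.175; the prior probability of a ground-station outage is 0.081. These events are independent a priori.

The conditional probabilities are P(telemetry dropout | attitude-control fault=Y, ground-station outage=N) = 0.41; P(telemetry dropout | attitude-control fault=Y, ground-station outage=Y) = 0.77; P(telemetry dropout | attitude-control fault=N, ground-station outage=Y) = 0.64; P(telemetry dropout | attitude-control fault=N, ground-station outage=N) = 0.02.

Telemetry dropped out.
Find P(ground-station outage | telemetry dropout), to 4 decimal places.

P(ground-station outage | telemetry dropout) ≈ 0.3983

Enumerate the 4 (attitude-control fault, ground-station outage) configurations and weight by the priors:
  P(telemetry dropout) = 0.02·0.825·0.919 + 0.64·0.825·0.081 + 0.41·0.175·0.919 + 0.77·0.175·0.081
        = 0.015164 + 0.042768 + 0.065938 + 0.010915 = 0.134785
Keeping only the ground-station outage-present terms gives 0.053683, so
  P(ground-station outage | telemetry dropout) = 0.053683 / 0.134785 ≈ 0.3983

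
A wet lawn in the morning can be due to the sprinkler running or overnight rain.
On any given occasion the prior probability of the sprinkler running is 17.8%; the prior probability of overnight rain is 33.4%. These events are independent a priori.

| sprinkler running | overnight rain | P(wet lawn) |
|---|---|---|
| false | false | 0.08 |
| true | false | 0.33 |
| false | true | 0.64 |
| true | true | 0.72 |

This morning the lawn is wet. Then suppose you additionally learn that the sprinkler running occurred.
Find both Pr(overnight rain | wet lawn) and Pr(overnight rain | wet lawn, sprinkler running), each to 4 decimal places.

Pr(overnight rain | wet lawn) ≈ 0.7249; Pr(overnight rain | wet lawn, sprinkler running) ≈ 0.5225

By total probability over the 4 (sprinkler running, overnight rain) configurations:
  P(wet lawn) = 0.08·0.822·0.666 + 0.64·0.822·0.334 + 0.33·0.178·0.666 + 0.72·0.178·0.334
        = 0.043796 + 0.175711 + 0.039121 + 0.042805 = 0.301433
Configurations with overnight rain contribute 0.218516, so
  P(overnight rain | wet lawn) = 0.218516 / 0.301433 ≈ 0.7249

With the extra evidence:
P(wet lawn | sprinkler running) = 0.33·0.666 + 0.72·0.334 = 0.219780 + 0.240480 = 0.460260
Restricting to configurations with overnight rain present: 0.72·0.334 = 0.240480.
P(overnight rain | wet lawn, sprinkler running) = 0.240480 / 0.460260 ≈ 0.5225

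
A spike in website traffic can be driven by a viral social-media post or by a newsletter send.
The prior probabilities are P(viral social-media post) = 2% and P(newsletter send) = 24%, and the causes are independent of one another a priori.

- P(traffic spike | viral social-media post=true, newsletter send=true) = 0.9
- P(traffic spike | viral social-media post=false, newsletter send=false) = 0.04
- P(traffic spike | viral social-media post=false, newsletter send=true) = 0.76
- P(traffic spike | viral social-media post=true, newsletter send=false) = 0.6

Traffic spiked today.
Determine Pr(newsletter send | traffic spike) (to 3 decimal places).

Pr(newsletter send | traffic spike) ≈ 0.825

By total probability over the 4 (viral social-media post, newsletter send) configurations:
  P(traffic spike) = 0.04·0.98·0.76 + 0.76·0.98·0.24 + 0.6·0.02·0.76 + 0.9·0.02·0.24
        = 0.029792 + 0.178752 + 0.009120 + 0.004320 = 0.221984
Configurations with newsletter send contribute 0.183072, so
  P(newsletter send | traffic spike) = 0.183072 / 0.221984 ≈ 0.825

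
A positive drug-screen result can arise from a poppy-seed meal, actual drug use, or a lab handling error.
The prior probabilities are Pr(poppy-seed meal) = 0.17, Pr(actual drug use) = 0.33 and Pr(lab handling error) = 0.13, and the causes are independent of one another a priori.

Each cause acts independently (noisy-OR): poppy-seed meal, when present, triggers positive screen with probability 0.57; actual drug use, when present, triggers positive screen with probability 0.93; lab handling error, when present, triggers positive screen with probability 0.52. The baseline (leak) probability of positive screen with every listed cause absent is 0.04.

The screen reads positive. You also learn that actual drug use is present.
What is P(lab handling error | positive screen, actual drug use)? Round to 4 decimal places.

Under noisy-OR, P(positive screen | causes) = 1 − (1−0.04)·∏(1−qᵢ) over the active causes.
By total probability over the 4 (poppy-seed meal, lab handling error) configurations:
  P(positive screen | actual drug use) = 0.9328×0.83×0.87 + 0.967744×0.83×0.13 + 0.971104×0.17×0.87 + 0.98613×0.17×0.13
        = 0.673575 + 0.104420 + 0.143626 + 0.021793 = 0.943414
Keeping only the lab handling error-present terms gives 0.126213, so
  P(lab handling error | positive screen, actual drug use) = 0.126213 / 0.943414 ≈ 0.1338

P(lab handling error | positive screen, actual drug use) ≈ 0.1338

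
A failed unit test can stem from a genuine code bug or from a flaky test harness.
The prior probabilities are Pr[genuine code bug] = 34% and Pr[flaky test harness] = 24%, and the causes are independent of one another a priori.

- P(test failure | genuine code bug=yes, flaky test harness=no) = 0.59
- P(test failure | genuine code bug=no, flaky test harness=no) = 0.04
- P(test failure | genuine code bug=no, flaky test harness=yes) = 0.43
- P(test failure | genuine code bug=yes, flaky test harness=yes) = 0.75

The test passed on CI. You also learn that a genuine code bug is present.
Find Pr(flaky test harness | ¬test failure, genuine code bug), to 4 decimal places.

Enumerate both values of flaky test harness and weight by the priors:
  P(¬test failure | genuine code bug) = 0.41*0.76 + 0.25*0.24
        = 0.311600 + 0.060000 = 0.371600
Keeping only the flaky test harness-present terms gives 0.060000, so
  P(flaky test harness | ¬test failure, genuine code bug) = 0.060000 / 0.371600 ≈ 0.1615

Pr(flaky test harness | ¬test failure, genuine code bug) ≈ 0.1615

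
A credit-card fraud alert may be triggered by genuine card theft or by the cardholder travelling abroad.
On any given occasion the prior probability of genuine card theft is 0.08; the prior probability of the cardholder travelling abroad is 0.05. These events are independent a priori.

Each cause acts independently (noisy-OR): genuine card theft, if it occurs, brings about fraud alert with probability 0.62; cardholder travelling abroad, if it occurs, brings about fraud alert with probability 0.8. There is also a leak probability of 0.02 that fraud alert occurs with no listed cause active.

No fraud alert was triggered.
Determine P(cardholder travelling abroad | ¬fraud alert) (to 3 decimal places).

P(cardholder travelling abroad | ¬fraud alert) ≈ 0.010

Under noisy-OR, P(fraud alert | causes) = 1 − (1−0.02)·∏(1−qᵢ) over the active causes.
P(¬fraud alert) = 0.98×0.92×0.95 + 0.196×0.92×0.05 + 0.3724×0.08×0.95 + 0.07448×0.08×0.05 = 0.856520 + 0.009016 + 0.028302 + 0.000298 = 0.894136
The cardholder travelling abroad-present share is 0.009016 + 0.000298 = 0.009314.
P(cardholder travelling abroad | ¬fraud alert) = 0.009314 / 0.894136 ≈ 0.010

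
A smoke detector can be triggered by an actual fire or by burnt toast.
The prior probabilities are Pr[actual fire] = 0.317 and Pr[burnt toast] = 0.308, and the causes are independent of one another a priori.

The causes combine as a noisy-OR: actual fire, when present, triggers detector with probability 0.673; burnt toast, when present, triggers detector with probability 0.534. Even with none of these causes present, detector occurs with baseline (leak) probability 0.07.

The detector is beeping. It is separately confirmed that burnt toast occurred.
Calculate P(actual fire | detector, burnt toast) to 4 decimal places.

Under noisy-OR, P(detector | causes) = 1 − (1−0.07)·∏(1−qᵢ) over the active causes.
Enumerate both values of actual fire and weight by the priors:
  P(detector | burnt toast) = 0.56662·0.683 + 0.858285·0.317
        = 0.387001 + 0.272076 = 0.659077
Configurations with actual fire contribute 0.272076, so
  P(actual fire | detector, burnt toast) = 0.272076 / 0.659077 ≈ 0.4128

P(actual fire | detector, burnt toast) ≈ 0.4128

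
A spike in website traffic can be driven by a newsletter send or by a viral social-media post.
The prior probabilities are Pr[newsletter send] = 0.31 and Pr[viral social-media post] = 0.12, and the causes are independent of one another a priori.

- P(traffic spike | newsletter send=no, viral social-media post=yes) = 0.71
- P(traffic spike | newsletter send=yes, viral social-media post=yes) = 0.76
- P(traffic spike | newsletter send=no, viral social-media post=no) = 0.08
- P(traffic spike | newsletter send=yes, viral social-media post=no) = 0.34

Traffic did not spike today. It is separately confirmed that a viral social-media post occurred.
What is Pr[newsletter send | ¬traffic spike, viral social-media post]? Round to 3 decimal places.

Pr[newsletter send | ¬traffic spike, viral social-media post] ≈ 0.271

Sum P(¬traffic spike|·) weighted by the priors over both values of newsletter send:
  P(¬traffic spike | viral social-media post) = 0.29*0.69 + 0.24*0.31
        = 0.200100 + 0.074400 = 0.274500
Configurations with newsletter send contribute 0.074400, so
  P(newsletter send | ¬traffic spike, viral social-media post) = 0.074400 / 0.274500 ≈ 0.271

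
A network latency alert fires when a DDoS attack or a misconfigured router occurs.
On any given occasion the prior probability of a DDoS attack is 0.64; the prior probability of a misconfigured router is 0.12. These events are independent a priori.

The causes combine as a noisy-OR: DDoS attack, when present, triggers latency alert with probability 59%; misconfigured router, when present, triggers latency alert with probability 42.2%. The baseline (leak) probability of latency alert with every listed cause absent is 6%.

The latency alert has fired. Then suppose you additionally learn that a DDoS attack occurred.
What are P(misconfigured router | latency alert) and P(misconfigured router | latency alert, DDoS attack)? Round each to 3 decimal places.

P(misconfigured router | latency alert) ≈ 0.179; P(misconfigured router | latency alert, DDoS attack) ≈ 0.147

Under noisy-OR, P(latency alert | causes) = 1 − (1−0.06)·∏(1−qᵢ) over the active causes.
Enumerate the 4 (DDoS attack, misconfigured router) configurations and weight by the priors:
  P(latency alert) = 0.06·0.36·0.88 + 0.45668·0.36·0.12 + 0.6146·0.64·0.88 + 0.777239·0.64·0.12
        = 0.019008 + 0.019729 + 0.346143 + 0.059692 = 0.444572
Configurations with misconfigured router contribute 0.079421, so
  P(misconfigured router | latency alert) = 0.079421 / 0.444572 ≈ 0.179

Now condition on the additional information:
P(latency alert | DDoS attack) = 0.6146×0.88 + 0.777239×0.12 = 0.540848 + 0.093269 = 0.634117
Restricting to configurations with misconfigured router present: 0.777239×0.12 = 0.093269.
Hence the posterior is 0.093269/0.634117 ≈ 0.147.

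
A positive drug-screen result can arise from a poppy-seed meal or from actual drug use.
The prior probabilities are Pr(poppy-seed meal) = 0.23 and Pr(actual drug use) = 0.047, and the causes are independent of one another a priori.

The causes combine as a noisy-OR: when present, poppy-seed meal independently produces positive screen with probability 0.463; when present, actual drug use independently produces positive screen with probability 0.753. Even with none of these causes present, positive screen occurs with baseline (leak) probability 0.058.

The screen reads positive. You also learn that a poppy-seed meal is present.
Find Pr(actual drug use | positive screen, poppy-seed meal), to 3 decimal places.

Pr(actual drug use | positive screen, poppy-seed meal) ≈ 0.080

Under noisy-OR, P(positive screen | causes) = 1 − (1−0.058)·∏(1−qᵢ) over the active causes.
By total probability over both values of actual drug use:
  P(positive screen | poppy-seed meal) = 0.494146·0.953 + 0.875054·0.047
        = 0.470921 + 0.041128 = 0.512049
Keeping only the actual drug use-present terms gives 0.041128, so
  P(actual drug use | positive screen, poppy-seed meal) = 0.041128 / 0.512049 ≈ 0.080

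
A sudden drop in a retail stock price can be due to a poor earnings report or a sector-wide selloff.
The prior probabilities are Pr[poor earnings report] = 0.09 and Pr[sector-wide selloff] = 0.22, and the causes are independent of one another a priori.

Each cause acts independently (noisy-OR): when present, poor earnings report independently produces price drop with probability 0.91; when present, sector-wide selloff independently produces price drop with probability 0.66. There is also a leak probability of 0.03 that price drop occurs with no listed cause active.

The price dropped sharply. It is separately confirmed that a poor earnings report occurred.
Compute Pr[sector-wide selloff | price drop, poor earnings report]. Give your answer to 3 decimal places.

Under noisy-OR, P(price drop | causes) = 1 − (1−0.03)·∏(1−qᵢ) over the active causes.
P(price drop | poor earnings report) = 0.9127×0.78 + 0.970318×0.22 = 0.711906 + 0.213470 = 0.925376
The sector-wide selloff-present share is 0.970318×0.22 = 0.213470.
P(sector-wide selloff | price drop, poor earnings report) = 0.213470 / 0.925376 ≈ 0.231

Pr[sector-wide selloff | price drop, poor earnings report] ≈ 0.231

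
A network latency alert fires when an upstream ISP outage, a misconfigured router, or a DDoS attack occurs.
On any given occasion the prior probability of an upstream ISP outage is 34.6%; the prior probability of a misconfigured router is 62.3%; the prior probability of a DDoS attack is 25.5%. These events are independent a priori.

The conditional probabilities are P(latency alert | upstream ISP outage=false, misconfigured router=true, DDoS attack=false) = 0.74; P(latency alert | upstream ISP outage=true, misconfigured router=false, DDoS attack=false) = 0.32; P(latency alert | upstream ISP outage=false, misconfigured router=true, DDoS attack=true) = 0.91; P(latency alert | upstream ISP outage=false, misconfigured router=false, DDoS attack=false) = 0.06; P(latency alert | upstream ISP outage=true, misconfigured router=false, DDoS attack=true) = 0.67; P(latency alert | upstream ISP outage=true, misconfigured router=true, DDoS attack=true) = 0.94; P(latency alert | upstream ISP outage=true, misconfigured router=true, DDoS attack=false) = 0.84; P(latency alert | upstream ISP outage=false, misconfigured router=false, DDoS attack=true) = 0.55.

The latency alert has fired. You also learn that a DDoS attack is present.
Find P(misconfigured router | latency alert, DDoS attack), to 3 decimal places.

P(misconfigured router | latency alert, DDoS attack) ≈ 0.720

By total probability over the 4 (upstream ISP outage, misconfigured router) configurations:
  P(latency alert | DDoS attack) = 0.55·0.654·0.377 + 0.91·0.654·0.623 + 0.67·0.346·0.377 + 0.94·0.346·0.623
        = 0.135607 + 0.370772 + 0.087396 + 0.202625 = 0.796400
The terms with misconfigured router present sum to 0.573397, so
  P(misconfigured router | latency alert, DDoS attack) = 0.573397 / 0.796400 ≈ 0.720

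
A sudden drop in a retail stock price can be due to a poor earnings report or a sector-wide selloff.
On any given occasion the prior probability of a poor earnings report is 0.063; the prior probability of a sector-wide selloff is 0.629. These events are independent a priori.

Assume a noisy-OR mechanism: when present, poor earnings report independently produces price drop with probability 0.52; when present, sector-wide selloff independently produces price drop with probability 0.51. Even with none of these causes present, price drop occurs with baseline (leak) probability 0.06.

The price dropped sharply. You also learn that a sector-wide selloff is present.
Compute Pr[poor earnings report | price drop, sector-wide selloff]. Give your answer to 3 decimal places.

Under noisy-OR, P(price drop | causes) = 1 − (1−0.06)·∏(1−qᵢ) over the active causes.
P(price drop | sector-wide selloff) = 0.5394×0.937 + 0.778912×0.063 = 0.505418 + 0.049071 = 0.554489
The poor earnings report-present share is 0.778912×0.063 = 0.049071.
So P(poor earnings report | price drop, sector-wide selloff) = 0.049071/0.554489 ≈ 0.088.

Pr[poor earnings report | price drop, sector-wide selloff] ≈ 0.088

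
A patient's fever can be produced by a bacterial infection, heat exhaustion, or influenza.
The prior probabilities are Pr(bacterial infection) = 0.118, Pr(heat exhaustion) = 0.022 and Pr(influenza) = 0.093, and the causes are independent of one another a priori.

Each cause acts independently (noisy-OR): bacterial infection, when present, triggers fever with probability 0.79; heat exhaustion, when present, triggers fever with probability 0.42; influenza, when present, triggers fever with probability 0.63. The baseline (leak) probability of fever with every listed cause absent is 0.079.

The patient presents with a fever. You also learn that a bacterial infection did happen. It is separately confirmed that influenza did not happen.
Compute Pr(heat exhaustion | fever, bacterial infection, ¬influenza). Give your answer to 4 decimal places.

Under noisy-OR, P(fever | causes) = 1 − (1−0.079)·∏(1−qᵢ) over the active causes.
P(fever | bacterial infection, ¬influenza) = 0.80659*0.978 + 0.887822*0.022 = 0.788845 + 0.019532 = 0.808377
Of this, 0.019532 comes from 0.887822*0.022 (the heat exhaustion=true cases).
Hence the posterior is 0.019532/0.808377 ≈ 0.0242.

Pr(heat exhaustion | fever, bacterial infection, ¬influenza) ≈ 0.0242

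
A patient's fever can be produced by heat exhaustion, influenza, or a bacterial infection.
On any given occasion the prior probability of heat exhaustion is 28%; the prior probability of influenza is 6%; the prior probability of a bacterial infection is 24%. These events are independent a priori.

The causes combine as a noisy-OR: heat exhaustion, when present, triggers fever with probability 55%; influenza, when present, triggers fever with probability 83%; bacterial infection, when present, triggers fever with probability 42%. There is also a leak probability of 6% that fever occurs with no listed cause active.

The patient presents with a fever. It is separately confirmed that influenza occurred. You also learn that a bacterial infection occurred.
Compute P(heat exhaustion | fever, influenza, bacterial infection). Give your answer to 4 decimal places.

P(heat exhaustion | fever, influenza, bacterial infection) ≈ 0.2912

Under noisy-OR, P(fever | causes) = 1 − (1−0.06)·∏(1−qᵢ) over the active causes.
P(fever | influenza, bacterial infection) = 0.907316*0.72 + 0.958292*0.28 = 0.653268 + 0.268322 = 0.921590
Restricting to configurations with heat exhaustion present: 0.958292*0.28 = 0.268322.
Hence the posterior is 0.268322/0.921590 ≈ 0.2912.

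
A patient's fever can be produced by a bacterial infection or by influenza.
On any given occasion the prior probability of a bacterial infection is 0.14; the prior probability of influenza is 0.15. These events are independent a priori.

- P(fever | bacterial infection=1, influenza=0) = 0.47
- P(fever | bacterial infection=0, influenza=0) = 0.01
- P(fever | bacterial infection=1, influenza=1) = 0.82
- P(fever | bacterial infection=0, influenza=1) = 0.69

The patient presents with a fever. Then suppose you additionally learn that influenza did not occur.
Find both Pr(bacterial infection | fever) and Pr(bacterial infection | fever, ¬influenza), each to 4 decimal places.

Pr(bacterial infection | fever) ≈ 0.4316; Pr(bacterial infection | fever, ¬influenza) ≈ 0.8844

Weight on bacterial infection=true, given the evidence: 0.055930 + 0.017220 = 0.073150
Denominator P(fever): 0.01×0.86×0.85 + 0.69×0.86×0.15 + 0.47×0.14×0.85 + 0.82×0.14×0.15 = 0.169470
P(bacterial infection | fever) = 0.073150/0.169470 ≈ 0.4316

With the extra evidence:
Enumerate both values of bacterial infection and weight by the priors:
  P(fever | ¬influenza) = 0.01·0.86 + 0.47·0.14
        = 0.008600 + 0.065800 = 0.074400
Configurations with bacterial infection contribute 0.065800, so
  P(bacterial infection | fever, ¬influenza) = 0.065800 / 0.074400 ≈ 0.8844
Ruling out influenza raises the posterior on bacterial infection — the flip side of explaining away.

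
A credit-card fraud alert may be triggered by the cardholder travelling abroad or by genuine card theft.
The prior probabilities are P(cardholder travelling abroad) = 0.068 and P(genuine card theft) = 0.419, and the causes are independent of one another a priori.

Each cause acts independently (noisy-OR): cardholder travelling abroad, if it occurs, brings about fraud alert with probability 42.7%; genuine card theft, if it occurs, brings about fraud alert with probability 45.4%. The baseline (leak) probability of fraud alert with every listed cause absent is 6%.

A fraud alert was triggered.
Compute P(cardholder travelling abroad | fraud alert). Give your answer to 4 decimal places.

P(cardholder travelling abroad | fraud alert) ≈ 0.1469

Under noisy-OR, P(fraud alert | causes) = 1 − (1−0.06)·∏(1−qᵢ) over the active causes.
Sum P(fraud alert|·) weighted by the priors over the 4 (cardholder travelling abroad, genuine card theft) configurations:
  P(fraud alert) = 0.06*0.932*0.581 + 0.48676*0.932*0.419 + 0.46138*0.068*0.581 + 0.705913*0.068*0.419
        = 0.032490 + 0.190084 + 0.018228 + 0.020113 = 0.260915
Configurations with cardholder travelling abroad contribute 0.038341, so
  P(cardholder travelling abroad | fraud alert) = 0.038341 / 0.260915 ≈ 0.1469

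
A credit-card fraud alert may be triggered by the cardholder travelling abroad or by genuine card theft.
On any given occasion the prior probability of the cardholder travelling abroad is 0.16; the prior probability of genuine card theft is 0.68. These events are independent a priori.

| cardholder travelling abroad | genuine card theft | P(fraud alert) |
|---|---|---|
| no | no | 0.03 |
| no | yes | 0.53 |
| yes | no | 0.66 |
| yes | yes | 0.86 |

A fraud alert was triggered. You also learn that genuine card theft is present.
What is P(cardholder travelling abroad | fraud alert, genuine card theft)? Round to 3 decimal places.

Enumerate both values of cardholder travelling abroad and weight by the priors:
  P(fraud alert | genuine card theft) = 0.53*0.84 + 0.86*0.16
        = 0.445200 + 0.137600 = 0.582800
The terms with cardholder travelling abroad present sum to 0.137600, so
  P(cardholder travelling abroad | fraud alert, genuine card theft) = 0.137600 / 0.582800 ≈ 0.236

P(cardholder travelling abroad | fraud alert, genuine card theft) ≈ 0.236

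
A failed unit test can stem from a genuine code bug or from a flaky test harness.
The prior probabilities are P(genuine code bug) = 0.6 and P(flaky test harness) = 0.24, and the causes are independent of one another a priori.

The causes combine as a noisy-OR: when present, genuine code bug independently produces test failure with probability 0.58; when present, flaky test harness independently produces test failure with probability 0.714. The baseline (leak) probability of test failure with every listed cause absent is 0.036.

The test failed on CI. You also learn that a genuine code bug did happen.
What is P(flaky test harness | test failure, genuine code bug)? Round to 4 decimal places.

Under noisy-OR, P(test failure | causes) = 1 − (1−0.036)·∏(1−qᵢ) over the active causes.
For the numerator, keep only flaky test harness=true terms: 0.884204×0.24 = 0.212209
The normalizing constant is 0.59512×0.76 + 0.884204×0.24 = 0.664500
Posterior = 0.212209 / 0.664500 ≈ 0.3194

P(flaky test harness | test failure, genuine code bug) ≈ 0.3194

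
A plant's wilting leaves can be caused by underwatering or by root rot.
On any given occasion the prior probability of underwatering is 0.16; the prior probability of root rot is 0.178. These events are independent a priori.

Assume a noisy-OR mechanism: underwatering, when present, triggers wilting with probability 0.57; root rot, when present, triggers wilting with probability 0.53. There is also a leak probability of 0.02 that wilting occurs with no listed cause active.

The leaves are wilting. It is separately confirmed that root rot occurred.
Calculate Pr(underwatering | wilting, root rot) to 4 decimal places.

Under noisy-OR, P(wilting | causes) = 1 − (1−0.02)·∏(1−qᵢ) over the active causes.
Weight on underwatering=true, given the evidence: 0.801942·0.16 = 0.128311
Normalizer over all consistent configurations: 0.5394·0.84 + 0.801942·0.16 = 0.581407
P(underwatering | wilting, root rot) = 0.128311/0.581407 ≈ 0.2207

Pr(underwatering | wilting, root rot) ≈ 0.2207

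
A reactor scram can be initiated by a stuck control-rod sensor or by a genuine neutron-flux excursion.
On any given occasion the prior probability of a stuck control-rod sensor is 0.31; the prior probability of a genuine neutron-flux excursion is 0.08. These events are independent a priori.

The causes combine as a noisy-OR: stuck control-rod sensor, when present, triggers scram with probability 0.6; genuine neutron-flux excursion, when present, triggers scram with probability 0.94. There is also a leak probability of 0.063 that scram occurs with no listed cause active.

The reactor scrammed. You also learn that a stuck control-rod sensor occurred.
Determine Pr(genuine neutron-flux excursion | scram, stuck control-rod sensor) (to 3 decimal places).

Under noisy-OR, P(scram | causes) = 1 − (1−0.063)·∏(1−qᵢ) over the active causes.
For the numerator, keep only genuine neutron-flux excursion=true terms: 0.977512·0.08 = 0.078201
Denominator P(scram | stuck control-rod sensor): 0.6252·0.92 + 0.977512·0.08 = 0.653385
Posterior = 0.078201 / 0.653385 ≈ 0.120

Pr(genuine neutron-flux excursion | scram, stuck control-rod sensor) ≈ 0.120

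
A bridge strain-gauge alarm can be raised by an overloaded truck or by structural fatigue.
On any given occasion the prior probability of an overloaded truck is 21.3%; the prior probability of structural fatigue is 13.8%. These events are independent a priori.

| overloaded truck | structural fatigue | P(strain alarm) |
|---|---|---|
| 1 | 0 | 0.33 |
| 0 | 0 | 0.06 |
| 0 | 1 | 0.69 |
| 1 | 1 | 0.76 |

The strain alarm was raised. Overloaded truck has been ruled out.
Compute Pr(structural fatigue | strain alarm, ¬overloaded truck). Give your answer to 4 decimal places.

Pr(structural fatigue | strain alarm, ¬overloaded truck) ≈ 0.6480

P(strain alarm | ¬overloaded truck) = 0.06×0.862 + 0.69×0.138 = 0.051720 + 0.095220 = 0.146940
Restricting to configurations with structural fatigue present: 0.69×0.138 = 0.095220.
So P(structural fatigue | strain alarm, ¬overloaded truck) = 0.095220/0.146940 ≈ 0.6480.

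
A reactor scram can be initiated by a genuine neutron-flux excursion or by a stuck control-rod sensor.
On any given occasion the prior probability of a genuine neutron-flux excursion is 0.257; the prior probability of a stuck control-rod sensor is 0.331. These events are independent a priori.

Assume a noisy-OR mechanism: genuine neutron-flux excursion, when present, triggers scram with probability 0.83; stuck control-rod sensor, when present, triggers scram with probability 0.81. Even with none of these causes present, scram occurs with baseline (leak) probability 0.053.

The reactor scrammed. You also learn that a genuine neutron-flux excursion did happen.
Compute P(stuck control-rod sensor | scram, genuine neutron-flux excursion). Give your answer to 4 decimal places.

P(stuck control-rod sensor | scram, genuine neutron-flux excursion) ≈ 0.3637

Under noisy-OR, P(scram | causes) = 1 − (1−0.053)·∏(1−qᵢ) over the active causes.
Sum P(scram|·) weighted by the priors over both values of stuck control-rod sensor:
  P(scram | genuine neutron-flux excursion) = 0.83901×0.669 + 0.969412×0.331
        = 0.561298 + 0.320875 = 0.882173
Configurations with stuck control-rod sensor contribute 0.320875, so
  P(stuck control-rod sensor | scram, genuine neutron-flux excursion) = 0.320875 / 0.882173 ≈ 0.3637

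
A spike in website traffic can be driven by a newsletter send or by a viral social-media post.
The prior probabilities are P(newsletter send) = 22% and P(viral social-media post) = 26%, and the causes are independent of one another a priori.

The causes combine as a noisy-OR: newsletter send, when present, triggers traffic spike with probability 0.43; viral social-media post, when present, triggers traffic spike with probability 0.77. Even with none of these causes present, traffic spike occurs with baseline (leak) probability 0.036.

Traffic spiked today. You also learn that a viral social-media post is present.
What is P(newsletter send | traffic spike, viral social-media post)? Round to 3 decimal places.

P(newsletter send | traffic spike, viral social-media post) ≈ 0.240

Under noisy-OR, P(traffic spike | causes) = 1 − (1−0.036)·∏(1−qᵢ) over the active causes.
For the numerator, keep only newsletter send=true terms: 0.87362*0.22 = 0.192196
Normalizer over all consistent configurations: 0.77828*0.78 + 0.87362*0.22 = 0.799254
P(newsletter send | traffic spike, viral social-media post) = 0.192196/0.799254 ≈ 0.240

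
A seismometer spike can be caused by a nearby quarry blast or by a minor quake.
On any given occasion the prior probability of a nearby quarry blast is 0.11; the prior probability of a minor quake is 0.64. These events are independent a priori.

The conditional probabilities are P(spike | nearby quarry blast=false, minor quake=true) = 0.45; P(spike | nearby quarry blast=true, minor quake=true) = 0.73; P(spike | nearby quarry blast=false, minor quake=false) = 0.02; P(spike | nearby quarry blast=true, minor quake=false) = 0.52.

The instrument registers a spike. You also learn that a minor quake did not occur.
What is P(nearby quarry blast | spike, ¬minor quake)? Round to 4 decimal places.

P(nearby quarry blast | spike, ¬minor quake) ≈ 0.7627

P(spike | ¬minor quake) = 0.02·0.89 + 0.52·0.11 = 0.017800 + 0.057200 = 0.075000
Restricting to configurations with nearby quarry blast present: 0.52·0.11 = 0.057200.
Hence the posterior is 0.057200/0.075000 ≈ 0.7627.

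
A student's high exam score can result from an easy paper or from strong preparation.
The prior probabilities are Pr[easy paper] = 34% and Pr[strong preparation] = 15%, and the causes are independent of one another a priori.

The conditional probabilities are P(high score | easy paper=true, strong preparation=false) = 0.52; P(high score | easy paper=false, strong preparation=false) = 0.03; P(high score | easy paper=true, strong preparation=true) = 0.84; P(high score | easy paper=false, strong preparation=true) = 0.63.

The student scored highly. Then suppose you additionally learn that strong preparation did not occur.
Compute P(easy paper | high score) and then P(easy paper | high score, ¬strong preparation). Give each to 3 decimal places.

P(easy paper | high score) ≈ 0.709; P(easy paper | high score, ¬strong preparation) ≈ 0.899

P(high score) = 0.03×0.66×0.85 + 0.63×0.66×0.15 + 0.52×0.34×0.85 + 0.84×0.34×0.15 = 0.016830 + 0.062370 + 0.150280 + 0.042840 = 0.272320
Of this, 0.193120 comes from 0.150280 + 0.042840 (the easy paper=true cases).
P(easy paper | high score) = 0.193120 / 0.272320 ≈ 0.709

With the extra evidence:
P(high score | ¬strong preparation) = 0.03·0.66 + 0.52·0.34 = 0.019800 + 0.176800 = 0.196600
Restricting to configurations with easy paper present: 0.52·0.34 = 0.176800.
P(easy paper | high score, ¬strong preparation) = 0.176800 / 0.196600 ≈ 0.899
With strong preparation excluded, easy paper must carry more of the explanatory weight for the high score.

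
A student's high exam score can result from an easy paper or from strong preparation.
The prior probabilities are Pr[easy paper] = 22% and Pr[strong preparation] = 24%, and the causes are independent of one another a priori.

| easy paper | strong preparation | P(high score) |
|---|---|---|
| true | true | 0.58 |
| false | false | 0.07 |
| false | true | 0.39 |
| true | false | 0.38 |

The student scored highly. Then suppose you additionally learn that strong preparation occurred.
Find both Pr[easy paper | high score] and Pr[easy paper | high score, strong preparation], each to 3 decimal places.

For the numerator, keep only easy paper=true terms: 0.063536 + 0.030624 = 0.094160
The normalizing constant is 0.07*0.78*0.76 + 0.39*0.78*0.24 + 0.38*0.22*0.76 + 0.58*0.22*0.24 = 0.208664
P(easy paper | high score) = 0.094160/0.208664 ≈ 0.451

Now condition on the additional information:
By total probability over both values of easy paper:
  P(high score | strong preparation) = 0.39×0.78 + 0.58×0.22
        = 0.304200 + 0.127600 = 0.431800
Keeping only the easy paper-present terms gives 0.127600, so
  P(easy paper | high score, strong preparation) = 0.127600 / 0.431800 ≈ 0.296

Pr[easy paper | high score] ≈ 0.451; Pr[easy paper | high score, strong preparation] ≈ 0.296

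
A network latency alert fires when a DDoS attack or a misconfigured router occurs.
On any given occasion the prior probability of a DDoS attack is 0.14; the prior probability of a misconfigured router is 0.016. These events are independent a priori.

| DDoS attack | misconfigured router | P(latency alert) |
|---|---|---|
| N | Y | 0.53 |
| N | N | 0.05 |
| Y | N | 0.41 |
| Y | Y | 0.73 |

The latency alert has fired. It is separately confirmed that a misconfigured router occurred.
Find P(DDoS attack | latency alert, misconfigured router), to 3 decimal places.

P(DDoS attack | latency alert, misconfigured router) ≈ 0.183

Numerator (weight on configurations with DDoS attack): 0.73·0.14 = 0.102200
Normalizer over all consistent configurations: 0.53·0.86 + 0.73·0.14 = 0.558000
Posterior = 0.102200 / 0.558000 ≈ 0.183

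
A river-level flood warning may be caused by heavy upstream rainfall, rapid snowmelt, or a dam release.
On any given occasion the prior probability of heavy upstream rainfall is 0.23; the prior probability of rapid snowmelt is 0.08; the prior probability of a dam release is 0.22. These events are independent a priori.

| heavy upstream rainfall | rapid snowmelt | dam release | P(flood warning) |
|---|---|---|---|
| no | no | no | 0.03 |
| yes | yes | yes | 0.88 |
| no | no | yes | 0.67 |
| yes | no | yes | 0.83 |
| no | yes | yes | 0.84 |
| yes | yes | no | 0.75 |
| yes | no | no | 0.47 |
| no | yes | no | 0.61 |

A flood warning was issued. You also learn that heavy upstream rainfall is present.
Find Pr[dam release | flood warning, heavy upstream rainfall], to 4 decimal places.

Pr[dam release | flood warning, heavy upstream rainfall] ≈ 0.3233

Weight on dam release=true, given the evidence: 0.167992 + 0.015488 = 0.183480
Denominator P(flood warning | heavy upstream rainfall): 0.47·0.92·0.78 + 0.83·0.92·0.22 + 0.75·0.08·0.78 + 0.88·0.08·0.22 = 0.567552
P(dam release | flood warning, heavy upstream rainfall) = 0.183480/0.567552 ≈ 0.3233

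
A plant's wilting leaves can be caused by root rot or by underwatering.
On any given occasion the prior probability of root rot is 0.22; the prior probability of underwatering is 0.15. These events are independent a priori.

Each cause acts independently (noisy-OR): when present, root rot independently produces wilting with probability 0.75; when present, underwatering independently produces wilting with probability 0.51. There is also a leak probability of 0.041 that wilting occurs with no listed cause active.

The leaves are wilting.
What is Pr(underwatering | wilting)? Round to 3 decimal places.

Under noisy-OR, P(wilting | causes) = 1 − (1−0.041)·∏(1−qᵢ) over the active causes.
P(wilting) = 0.041×0.78×0.85 + 0.53009×0.78×0.15 + 0.76025×0.22×0.85 + 0.882522×0.22×0.15 = 0.027183 + 0.062021 + 0.142167 + 0.029123 = 0.260494
Restricting to configurations with underwatering present: 0.062021 + 0.029123 = 0.091144.
P(underwatering | wilting) = 0.091144 / 0.260494 ≈ 0.350

Pr(underwatering | wilting) ≈ 0.350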